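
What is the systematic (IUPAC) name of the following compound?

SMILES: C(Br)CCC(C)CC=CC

The longest chain bearing the multiple bond is 8 carbons long (octane).
A C=C double bond in the chain gives the infix -ene-.
The numbering direction is chosen so that numbering from this end puts the double bond at C-2 rather than C-6.
With this numbering: the double bond between C-2 and C-3; a bromo group at C-8; a methyl group at C-5.
Substituent prefixes are cited in alphabetical order (multiplying prefixes like di-/tri- are ignored for ordering).
The name is 8-bromo-5-methyloct-2-ene.

8-bromo-5-methyloct-2-ene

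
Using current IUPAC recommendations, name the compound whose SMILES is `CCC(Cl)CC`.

3-chloropentane

The parent chain contains 5 carbons (pentane).
Both numbering directions give the same locant set; either may be used.
With this numbering: a chloro group at C-3.
The name is 3-chloropentane.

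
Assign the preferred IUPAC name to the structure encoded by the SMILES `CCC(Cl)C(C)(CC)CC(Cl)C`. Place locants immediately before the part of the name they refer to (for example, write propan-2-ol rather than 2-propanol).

The longest carbon chain is 7 atoms: the parent is heptane.
Choose the numbering such that the substituent locant set {2,4,4,5} is lower than {3,4,4,6} at the first point of difference.
That gives chloro groups at C-2 and C-5; an ethyl group at C-4; a methyl group at C-4.
The substituents are ordered alphabetically, ignoring any di-/tri- multipliers.
Assembling the pieces gives 2,5-dichloro-4-ethyl-4-methylheptane.

2,5-dichloro-4-ethyl-4-methylheptane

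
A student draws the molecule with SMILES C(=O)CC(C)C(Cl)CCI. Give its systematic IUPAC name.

4-chloro-6-iodo-3-methylhexanal

The longest carbon chain that includes the –CHO group has 6 carbons, so the parent hydride is hexane.
An aldehyde (terminal –CHO) is the principal characteristic group, giving the suffix -al.
Choose the numbering such that the aldehyde carbon is C-1 by definition.
With this numbering: a chloro group at C-4; an iodo group at C-6; a methyl group at C-3.
Substituent prefixes are cited in alphabetical order (multiplying prefixes like di-/tri- are ignored for ordering).
Putting it together: 4-chloro-6-iodo-3-methylhexanal.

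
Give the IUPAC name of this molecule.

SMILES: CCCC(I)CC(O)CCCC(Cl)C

Counting along the main chain through the –OH group gives 11 carbons: the parent is undecane.
The principal characteristic group is an alcohol (–OH), named with the suffix -ol.
The numbering direction is chosen so that the substituent locant set {2,8} is lower than {4,10} at the first point of difference.
That gives the hydroxyl at C-6; a chloro group at C-2; an iodo group at C-8.
Substituent prefixes are cited in alphabetical order (multiplying prefixes like di-/tri- are ignored for ordering).
The name is 2-chloro-8-iodoundecan-6-ol.

2-chloro-8-iodoundecan-6-ol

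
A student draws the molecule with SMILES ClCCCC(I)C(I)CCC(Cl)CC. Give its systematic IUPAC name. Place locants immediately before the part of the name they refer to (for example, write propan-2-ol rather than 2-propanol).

1,8-dichloro-4,5-diiododecane

The longest continuous carbon chain has 10 atoms, so the parent hydride is decane.
The numbering direction is chosen so that the substituent locant set {1,4,5,8} is lower than {3,6,7,10} at the first point of difference.
With this numbering: chloro groups at C-1 and C-8; iodo groups at C-4 and C-5.
Prefixes are listed alphabetically: chloro, iodo.
Assembling the pieces gives 1,8-dichloro-4,5-diiododecane.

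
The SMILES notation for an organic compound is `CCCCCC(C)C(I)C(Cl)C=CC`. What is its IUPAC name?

Counting along the main chain through the multiple bond gives 11 carbons: the parent is undecane.
The chain contains a C=C double bond, so the unsaturation ending is -ene.
Choose the numbering such that numbering from this end puts the double bond at C-2 rather than C-9.
This places the double bond between C-2 and C-3; a chloro group at C-4; an iodo group at C-5; a methyl group at C-6.
Substituent prefixes are cited in alphabetical order (multiplying prefixes like di-/tri- are ignored for ordering).
The name is 4-chloro-5-iodo-6-methylundec-2-ene.

4-chloro-5-iodo-6-methylundec-2-ene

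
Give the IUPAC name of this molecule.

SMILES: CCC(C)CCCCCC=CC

Counting along the main chain through the multiple bond gives 11 carbons: the parent is undecane.
A C=C double bond in the chain gives the infix -ene-.
Number the chain so that numbering from this end puts the double bond at C-2 rather than C-9.
With this numbering: the double bond between C-2 and C-3; a methyl group at C-9.
Assembling the pieces gives 9-methylundec-2-ene.

9-methylundec-2-ene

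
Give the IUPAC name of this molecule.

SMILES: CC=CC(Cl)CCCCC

Counting along the main chain through the multiple bond gives 9 carbons: the parent is nonane.
The chain contains a C=C double bond, so the unsaturation ending is -ene.
The numbering direction is chosen so that numbering from this end puts the double bond at C-2 rather than C-7.
This places the double bond between C-2 and C-3; a chloro group at C-4.
Assembling the pieces gives 4-chloronon-2-ene.

4-chloronon-2-ene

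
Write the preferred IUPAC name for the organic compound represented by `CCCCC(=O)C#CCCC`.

The longest carbon chain that includes the carbonyl and the multiple bond has 10 carbons, so the parent hydride is decane.
The highest-priority functional group is a ketone (C=O on an internal carbon), so the name ends in -one.
The chain contains a C≡C triple bond, so the unsaturation ending is -yne.
Choose the numbering such that numbering from this end puts the carbonyl group at C-5 rather than C-6.
This places the carbonyl at C-5; the triple bond between C-6 and C-7.
The name is dec-6-yn-5-one.

dec-6-yn-5-one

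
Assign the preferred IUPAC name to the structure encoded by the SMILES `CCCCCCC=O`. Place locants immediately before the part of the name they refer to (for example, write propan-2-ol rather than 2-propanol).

heptanal

The longest chain bearing the –CHO group is 7 carbons long (heptane).
The highest-priority functional group is an aldehyde (terminal –CHO), so the name ends in -al.
Choose the numbering such that the aldehyde carbon is C-1 by definition.
The name is heptanal.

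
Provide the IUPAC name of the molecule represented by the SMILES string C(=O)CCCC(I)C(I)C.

5,6-diiodoheptanal

Counting along the main chain through the –CHO group gives 7 carbons: the parent is heptane.
The highest-priority functional group is an aldehyde (terminal –CHO), so the name ends in -al.
The numbering direction is chosen so that the aldehyde carbon is C-1 by definition.
This places iodo groups at C-5 and C-6.
Assembling the pieces gives 5,6-diiodoheptanal.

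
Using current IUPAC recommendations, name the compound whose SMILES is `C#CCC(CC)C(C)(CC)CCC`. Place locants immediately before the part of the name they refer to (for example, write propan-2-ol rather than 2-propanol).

4,5-diethyl-5-methyloct-1-yne

Counting along the main chain through the multiple bond gives 8 carbons: the parent is octane.
A C≡C triple bond in the chain gives the infix -yne-.
Choose the numbering such that numbering from this end puts the triple bond at C-1 rather than C-7.
That gives the triple bond between C-1 and C-2; ethyl groups at C-4 and C-5; a methyl group at C-5.
Prefixes are listed alphabetically: ethyl, methyl.
Putting it together: 4,5-diethyl-5-methyloct-1-yne.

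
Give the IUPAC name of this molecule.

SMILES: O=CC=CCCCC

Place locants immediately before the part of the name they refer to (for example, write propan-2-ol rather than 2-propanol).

hept-2-enal

The longest carbon chain that includes the –CHO group and the multiple bond has 7 carbons, so the parent hydride is heptane.
The principal characteristic group is an aldehyde (terminal –CHO), named with the suffix -al.
There is one C=C double bond, indicated by the ending -ene.
Number the chain so that the aldehyde carbon is C-1 by definition.
With this numbering: the double bond between C-2 and C-3.
Putting it together: hept-2-enal.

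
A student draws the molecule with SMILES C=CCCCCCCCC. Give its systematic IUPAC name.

The longest carbon chain that includes the multiple bond has 10 carbons, so the parent hydride is decane.
A C=C double bond in the chain gives the infix -ene-.
Number the chain so that numbering from this end puts the double bond at C-1 rather than C-9.
With this numbering: the double bond between C-1 and C-2.
The name is dec-1-ene.

dec-1-ene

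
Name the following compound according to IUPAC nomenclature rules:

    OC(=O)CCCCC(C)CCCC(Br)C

The longest carbon chain that includes the –COOH group has 11 carbons, so the parent hydride is undecane.
The highest-priority functional group is a carboxylic acid (terminal –COOH), so the name ends in -oic acid.
The numbering direction is chosen so that the carboxylic acid carbon is C-1 by definition.
With this numbering: a bromo group at C-10; a methyl group at C-6.
Prefixes are listed alphabetically: bromo, methyl.
Assembling the pieces gives 10-bromo-6-methylundecanoic acid.

10-bromo-6-methylundecanoic acid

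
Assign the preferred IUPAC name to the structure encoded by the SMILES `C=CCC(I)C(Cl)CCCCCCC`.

5-chloro-4-iodododec-1-ene

The longest carbon chain that includes the multiple bond has 12 carbons, so the parent hydride is dodecane.
The chain contains a C=C double bond, so the unsaturation ending is -ene.
Number the chain so that numbering from this end puts the double bond at C-1 rather than C-11.
This places the double bond between C-1 and C-2; a chloro group at C-5; an iodo group at C-4.
Substituent prefixes are cited in alphabetical order (multiplying prefixes like di-/tri- are ignored for ordering).
Putting it together: 5-chloro-4-iodododec-1-ene.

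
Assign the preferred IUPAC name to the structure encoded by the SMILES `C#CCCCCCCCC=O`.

The longest carbon chain that includes the –CHO group and the multiple bond has 10 carbons, so the parent hydride is decane.
An aldehyde (terminal –CHO) is the principal characteristic group, giving the suffix -al.
There is one C≡C triple bond, indicated by the ending -yne.
Choose the numbering such that the aldehyde carbon is C-1 by definition.
With this numbering: the triple bond between C-9 and C-10.
Putting it together: dec-9-ynal.

dec-9-ynal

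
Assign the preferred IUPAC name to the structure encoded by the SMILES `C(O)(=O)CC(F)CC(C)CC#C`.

Counting along the main chain through the –COOH group and the multiple bond gives 8 carbons: the parent is octane.
A carboxylic acid (terminal –COOH) is the principal characteristic group, giving the suffix -oic acid.
There is one C≡C triple bond, indicated by the ending -yne.
Choose the numbering such that the carboxylic acid carbon is C-1 by definition.
This places the triple bond between C-7 and C-8; a fluoro group at C-3; a methyl group at C-5.
Substituent prefixes are cited in alphabetical order (multiplying prefixes like di-/tri- are ignored for ordering).
The name is 3-fluoro-5-methyloct-7-ynoic acid.

3-fluoro-5-methyloct-7-ynoic acid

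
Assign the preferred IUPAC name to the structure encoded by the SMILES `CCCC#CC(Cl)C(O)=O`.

Counting along the main chain through the –COOH group and the multiple bond gives 7 carbons: the parent is heptane.
The highest-priority functional group is a carboxylic acid (terminal –COOH), so the name ends in -oic acid.
The chain contains a C≡C triple bond, so the unsaturation ending is -yne.
Choose the numbering such that the carboxylic acid carbon is C-1 by definition.
This places the triple bond between C-3 and C-4; a chloro group at C-2.
Putting it together: 2-chlorohept-3-ynoic acid.

2-chlorohept-3-ynoic acid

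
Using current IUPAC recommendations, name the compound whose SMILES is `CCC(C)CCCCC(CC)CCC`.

8-ethyl-3-methylundecane

The longest continuous carbon chain has 11 atoms, so the parent hydride is undecane.
The numbering direction is chosen so that the substituent locant set {3,8} is lower than {4,9} at the first point of difference.
This places an ethyl group at C-8; a methyl group at C-3.
Prefixes are listed alphabetically: ethyl, methyl.
The name is 8-ethyl-3-methylundecane.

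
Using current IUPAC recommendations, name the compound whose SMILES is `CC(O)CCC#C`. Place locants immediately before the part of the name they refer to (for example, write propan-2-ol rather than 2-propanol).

Counting along the main chain through the –OH group and the multiple bond gives 6 carbons: the parent is hexane.
The highest-priority functional group is an alcohol (–OH), so the name ends in -ol.
A C≡C triple bond in the chain gives the infix -yne-.
Choose the numbering such that numbering from this end puts the hydroxyl group at C-2 rather than C-5.
That gives the hydroxyl at C-2; the triple bond between C-5 and C-6.
Putting it together: hex-5-yn-2-ol.

hex-5-yn-2-ol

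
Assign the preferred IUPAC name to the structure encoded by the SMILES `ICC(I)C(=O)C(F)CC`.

4-fluoro-1,2-diiodohexan-3-one

The longest carbon chain that includes the carbonyl has 6 carbons, so the parent hydride is hexane.
The principal characteristic group is a ketone (C=O on an internal carbon), named with the suffix -one.
Choose the numbering such that numbering from this end puts the carbonyl group at C-3 rather than C-4.
That gives the carbonyl at C-3; a fluoro group at C-4; iodo groups at C-1 and C-2.
Substituent prefixes are cited in alphabetical order (multiplying prefixes like di-/tri- are ignored for ordering).
The name is 4-fluoro-1,2-diiodohexan-3-one.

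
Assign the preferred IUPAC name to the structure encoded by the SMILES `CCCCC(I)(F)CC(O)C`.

4-fluoro-4-iodooctan-2-ol

The longest carbon chain that includes the –OH group has 8 carbons, so the parent hydride is octane.
An alcohol (–OH) is the principal characteristic group, giving the suffix -ol.
The numbering direction is chosen so that numbering from this end puts the hydroxyl group at C-2 rather than C-7.
That gives the hydroxyl at C-2; a fluoro group at C-4; an iodo group at C-4.
Substituent prefixes are cited in alphabetical order (multiplying prefixes like di-/tri- are ignored for ordering).
The name is 4-fluoro-4-iodooctan-2-ol.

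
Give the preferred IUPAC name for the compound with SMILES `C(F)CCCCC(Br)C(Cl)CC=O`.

Counting along the main chain through the –CHO group gives 9 carbons: the parent is nonane.
An aldehyde (terminal –CHO) is the principal characteristic group, giving the suffix -al.
The numbering direction is chosen so that the aldehyde carbon is C-1 by definition.
This places a bromo group at C-4; a chloro group at C-3; a fluoro group at C-9.
Substituent prefixes are cited in alphabetical order (multiplying prefixes like di-/tri- are ignored for ordering).
The name is 4-bromo-3-chloro-9-fluorononanal.

4-bromo-3-chloro-9-fluorononanal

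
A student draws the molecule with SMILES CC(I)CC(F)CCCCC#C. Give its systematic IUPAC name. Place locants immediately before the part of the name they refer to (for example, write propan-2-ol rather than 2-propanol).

Counting along the main chain through the multiple bond gives 10 carbons: the parent is decane.
The chain contains a C≡C triple bond, so the unsaturation ending is -yne.
Choose the numbering such that numbering from this end puts the triple bond at C-1 rather than C-9.
That gives the triple bond between C-1 and C-2; a fluoro group at C-7; an iodo group at C-9.
Prefixes are listed alphabetically: fluoro, iodo.
Putting it together: 7-fluoro-9-iododec-1-yne.

7-fluoro-9-iododec-1-yne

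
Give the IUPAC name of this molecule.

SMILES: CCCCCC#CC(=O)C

The longest carbon chain that includes the carbonyl and the multiple bond has 9 carbons, so the parent hydride is nonane.
The highest-priority functional group is a ketone (C=O on an internal carbon), so the name ends in -one.
A C≡C triple bond in the chain gives the infix -yne-.
Choose the numbering such that numbering from this end puts the carbonyl group at C-2 rather than C-8.
With this numbering: the carbonyl at C-2; the triple bond between C-3 and C-4.
Putting it together: non-3-yn-2-one.

non-3-yn-2-one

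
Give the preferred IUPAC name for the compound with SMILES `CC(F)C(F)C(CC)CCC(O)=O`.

4-ethyl-5,6-difluoroheptanoic acid

Counting along the main chain through the –COOH group gives 7 carbons: the parent is heptane.
The highest-priority functional group is a carboxylic acid (terminal –COOH), so the name ends in -oic acid.
The numbering direction is chosen so that the carboxylic acid carbon is C-1 by definition.
With this numbering: an ethyl group at C-4; fluoro groups at C-5 and C-6.
The substituents are ordered alphabetically, ignoring any di-/tri- multipliers.
Assembling the pieces gives 4-ethyl-5,6-difluoroheptanoic acid.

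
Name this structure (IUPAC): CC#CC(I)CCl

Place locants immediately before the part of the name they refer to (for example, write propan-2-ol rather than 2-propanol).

The longest chain bearing the multiple bond is 5 carbons long (pentane).
A C≡C triple bond in the chain gives the infix -yne-.
The numbering direction is chosen so that numbering from this end puts the triple bond at C-2 rather than C-3.
This places the triple bond between C-2 and C-3; a chloro group at C-5; an iodo group at C-4.
Prefixes are listed alphabetically: chloro, iodo.
Assembling the pieces gives 5-chloro-4-iodopent-2-yne.

5-chloro-4-iodopent-2-yne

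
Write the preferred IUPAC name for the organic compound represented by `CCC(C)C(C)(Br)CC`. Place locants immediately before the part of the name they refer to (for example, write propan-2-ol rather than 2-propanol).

3-bromo-3,4-dimethylhexane

The longest continuous carbon chain has 6 atoms, so the parent hydride is hexane.
Choose the numbering such that the substituent locant set {3,3,4} is lower than {3,4,4} at the first point of difference.
This places a bromo group at C-3; methyl groups at C-3 and C-4.
The substituents are ordered alphabetically, ignoring any di-/tri- multipliers.
Assembling the pieces gives 3-bromo-3,4-dimethylhexane.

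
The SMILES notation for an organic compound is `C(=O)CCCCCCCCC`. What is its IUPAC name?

The longest chain bearing the –CHO group is 10 carbons long (decane).
The highest-priority functional group is an aldehyde (terminal –CHO), so the name ends in -al.
Number the chain so that the aldehyde carbon is C-1 by definition.
Assembling the pieces gives decanal.

decanal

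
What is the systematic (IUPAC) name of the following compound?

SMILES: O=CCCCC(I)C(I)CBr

7-bromo-5,6-diiodoheptanal

The longest carbon chain that includes the –CHO group has 7 carbons, so the parent hydride is heptane.
The highest-priority functional group is an aldehyde (terminal –CHO), so the name ends in -al.
The numbering direction is chosen so that the aldehyde carbon is C-1 by definition.
That gives a bromo group at C-7; iodo groups at C-5 and C-6.
The substituents are ordered alphabetically, ignoring any di-/tri- multipliers.
Putting it together: 7-bromo-5,6-diiodoheptanal.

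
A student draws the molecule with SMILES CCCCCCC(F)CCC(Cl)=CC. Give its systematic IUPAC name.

The longest chain bearing the multiple bond is 12 carbons long (dodecane).
The chain contains a C=C double bond, so the unsaturation ending is -ene.
The numbering direction is chosen so that numbering from this end puts the double bond at C-2 rather than C-10.
That gives the double bond between C-2 and C-3; a chloro group at C-3; a fluoro group at C-6.
The substituents are ordered alphabetically, ignoring any di-/tri- multipliers.
Putting it together: 3-chloro-6-fluorododec-2-ene.

3-chloro-6-fluorododec-2-ene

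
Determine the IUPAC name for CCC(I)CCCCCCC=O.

The longest chain bearing the –CHO group is 10 carbons long (decane).
The principal characteristic group is an aldehyde (terminal –CHO), named with the suffix -al.
Number the chain so that the aldehyde carbon is C-1 by definition.
That gives an iodo group at C-8.
The name is 8-iododecanal.

8-iododecanal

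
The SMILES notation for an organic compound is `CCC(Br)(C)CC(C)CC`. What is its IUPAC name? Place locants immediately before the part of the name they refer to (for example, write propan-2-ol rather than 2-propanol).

The parent chain contains 7 carbons (heptane).
The numbering direction is chosen so that the substituent locant set {3,3,5} is lower than {3,5,5} at the first point of difference.
That gives a bromo group at C-3; methyl groups at C-3 and C-5.
Prefixes are listed alphabetically: bromo, methyl.
The name is 3-bromo-3,5-dimethylheptane.

3-bromo-3,5-dimethylheptane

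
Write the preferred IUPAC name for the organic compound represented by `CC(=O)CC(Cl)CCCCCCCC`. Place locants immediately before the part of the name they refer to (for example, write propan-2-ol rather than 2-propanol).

The longest carbon chain that includes the carbonyl has 12 carbons, so the parent hydride is dodecane.
The highest-priority functional group is a ketone (C=O on an internal carbon), so the name ends in -one.
Choose the numbering such that numbering from this end puts the carbonyl group at C-2 rather than C-11.
With this numbering: the carbonyl at C-2; a chloro group at C-4.
Putting it together: 4-chlorododecan-2-one.

4-chlorododecan-2-one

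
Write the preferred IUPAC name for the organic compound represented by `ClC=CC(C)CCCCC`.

The longest carbon chain that includes the multiple bond has 8 carbons, so the parent hydride is octane.
There is one C=C double bond, indicated by the ending -ene.
Number the chain so that numbering from this end puts the double bond at C-1 rather than C-7.
That gives the double bond between C-1 and C-2; a chloro group at C-1; a methyl group at C-3.
Prefixes are listed alphabetically: chloro, methyl.
Putting it together: 1-chloro-3-methyloct-1-ene.

1-chloro-3-methyloct-1-ene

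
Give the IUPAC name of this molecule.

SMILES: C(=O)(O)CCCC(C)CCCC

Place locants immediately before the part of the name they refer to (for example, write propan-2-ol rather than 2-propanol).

5-methylnonanoic acid

The longest chain bearing the –COOH group is 9 carbons long (nonane).
The highest-priority functional group is a carboxylic acid (terminal –COOH), so the name ends in -oic acid.
Choose the numbering such that the carboxylic acid carbon is C-1 by definition.
With this numbering: a methyl group at C-5.
Assembling the pieces gives 5-methylnonanoic acid.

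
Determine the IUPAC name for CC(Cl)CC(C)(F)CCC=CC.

8-chloro-6-fluoro-6-methylnon-2-ene

The longest chain bearing the multiple bond is 9 carbons long (nonane).
There is one C=C double bond, indicated by the ending -ene.
Choose the numbering such that numbering from this end puts the double bond at C-2 rather than C-7.
That gives the double bond between C-2 and C-3; a chloro group at C-8; a fluoro group at C-6; a methyl group at C-6.
Prefixes are listed alphabetically: chloro, fluoro, methyl.
The name is 8-chloro-6-fluoro-6-methylnon-2-ene.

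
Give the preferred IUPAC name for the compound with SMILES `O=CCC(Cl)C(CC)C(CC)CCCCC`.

3-chloro-4,5-diethyldecanal

The longest chain bearing the –CHO group is 10 carbons long (decane).
The principal characteristic group is an aldehyde (terminal –CHO), named with the suffix -al.
The numbering direction is chosen so that the aldehyde carbon is C-1 by definition.
With this numbering: a chloro group at C-3; ethyl groups at C-4 and C-5.
Substituent prefixes are cited in alphabetical order (multiplying prefixes like di-/tri- are ignored for ordering).
Putting it together: 3-chloro-4,5-diethyldecanal.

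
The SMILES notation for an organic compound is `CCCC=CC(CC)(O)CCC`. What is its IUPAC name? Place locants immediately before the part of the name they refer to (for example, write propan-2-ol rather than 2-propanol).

The longest carbon chain that includes the –OH group and the multiple bond has 9 carbons, so the parent hydride is nonane.
An alcohol (–OH) is the principal characteristic group, giving the suffix -ol.
A C=C double bond in the chain gives the infix -ene-.
Choose the numbering such that numbering from this end puts the hydroxyl group at C-4 rather than C-6.
With this numbering: the hydroxyl at C-4; the double bond between C-5 and C-6; an ethyl group at C-4.
Assembling the pieces gives 4-ethylnon-5-en-4-ol.

4-ethylnon-5-en-4-ol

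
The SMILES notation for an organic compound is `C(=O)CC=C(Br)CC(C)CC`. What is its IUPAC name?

The longest carbon chain that includes the –CHO group and the multiple bond has 8 carbons, so the parent hydride is octane.
The principal characteristic group is an aldehyde (terminal –CHO), named with the suffix -al.
The chain contains a C=C double bond, so the unsaturation ending is -ene.
Number the chain so that the aldehyde carbon is C-1 by definition.
That gives the double bond between C-3 and C-4; a bromo group at C-4; a methyl group at C-6.
Prefixes are listed alphabetically: bromo, methyl.
Assembling the pieces gives 4-bromo-6-methyloct-3-enal.

4-bromo-6-methyloct-3-enal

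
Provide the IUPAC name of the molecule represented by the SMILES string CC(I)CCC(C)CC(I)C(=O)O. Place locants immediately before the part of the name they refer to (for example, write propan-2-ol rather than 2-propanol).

The longest chain bearing the –COOH group is 8 carbons long (octane).
A carboxylic acid (terminal –COOH) is the principal characteristic group, giving the suffix -oic acid.
Number the chain so that the carboxylic acid carbon is C-1 by definition.
With this numbering: iodo groups at C-2 and C-7; a methyl group at C-4.
The substituents are ordered alphabetically, ignoring any di-/tri- multipliers.
The name is 2,7-diiodo-4-methyloctanoic acid.

2,7-diiodo-4-methyloctanoic acid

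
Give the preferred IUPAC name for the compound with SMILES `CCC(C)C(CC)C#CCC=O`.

The longest chain bearing the –CHO group and the multiple bond is 8 carbons long (octane).
An aldehyde (terminal –CHO) is the principal characteristic group, giving the suffix -al.
A C≡C triple bond in the chain gives the infix -yne-.
Choose the numbering such that the aldehyde carbon is C-1 by definition.
With this numbering: the triple bond between C-3 and C-4; an ethyl group at C-5; a methyl group at C-6.
The substituents are ordered alphabetically, ignoring any di-/tri- multipliers.
Assembling the pieces gives 5-ethyl-6-methyloct-3-ynal.

5-ethyl-6-methyloct-3-ynal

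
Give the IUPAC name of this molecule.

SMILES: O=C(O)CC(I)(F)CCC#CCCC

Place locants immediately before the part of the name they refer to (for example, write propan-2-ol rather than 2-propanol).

The longest carbon chain that includes the –COOH group and the multiple bond has 10 carbons, so the parent hydride is decane.
The principal characteristic group is a carboxylic acid (terminal –COOH), named with the suffix -oic acid.
A C≡C triple bond in the chain gives the infix -yne-.
Choose the numbering such that the carboxylic acid carbon is C-1 by definition.
With this numbering: the triple bond between C-6 and C-7; a fluoro group at C-3; an iodo group at C-3.
Prefixes are listed alphabetically: fluoro, iodo.
The name is 3-fluoro-3-iododec-6-ynoic acid.

3-fluoro-3-iododec-6-ynoic acid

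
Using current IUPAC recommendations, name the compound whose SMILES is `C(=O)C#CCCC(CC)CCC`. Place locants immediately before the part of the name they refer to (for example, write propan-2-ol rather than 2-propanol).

Counting along the main chain through the –CHO group and the multiple bond gives 9 carbons: the parent is nonane.
The principal characteristic group is an aldehyde (terminal –CHO), named with the suffix -al.
A C≡C triple bond in the chain gives the infix -yne-.
The numbering direction is chosen so that the aldehyde carbon is C-1 by definition.
With this numbering: the triple bond between C-2 and C-3; an ethyl group at C-6.
Assembling the pieces gives 6-ethylnon-2-ynal.

6-ethylnon-2-ynal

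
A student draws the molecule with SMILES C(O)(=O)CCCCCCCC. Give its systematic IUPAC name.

The longest chain bearing the –COOH group is 9 carbons long (nonane).
A carboxylic acid (terminal –COOH) is the principal characteristic group, giving the suffix -oic acid.
The numbering direction is chosen so that the carboxylic acid carbon is C-1 by definition.
The name is nonanoic acid.

nonanoic acid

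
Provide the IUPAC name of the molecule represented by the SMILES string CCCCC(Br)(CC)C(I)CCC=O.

5-bromo-5-ethyl-4-iodononanal

Counting along the main chain through the –CHO group gives 9 carbons: the parent is nonane.
An aldehyde (terminal –CHO) is the principal characteristic group, giving the suffix -al.
The numbering direction is chosen so that the aldehyde carbon is C-1 by definition.
With this numbering: a bromo group at C-5; an ethyl group at C-5; an iodo group at C-4.
Prefixes are listed alphabetically: bromo, ethyl, iodo.
Assembling the pieces gives 5-bromo-5-ethyl-4-iodononanal.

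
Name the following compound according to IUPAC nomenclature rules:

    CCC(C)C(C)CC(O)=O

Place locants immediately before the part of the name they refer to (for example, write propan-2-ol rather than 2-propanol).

Counting along the main chain through the –COOH group gives 6 carbons: the parent is hexane.
The principal characteristic group is a carboxylic acid (terminal –COOH), named with the suffix -oic acid.
Choose the numbering such that the carboxylic acid carbon is C-1 by definition.
With this numbering: methyl groups at C-3 and C-4.
Assembling the pieces gives 3,4-dimethylhexanoic acid.

3,4-dimethylhexanoic acid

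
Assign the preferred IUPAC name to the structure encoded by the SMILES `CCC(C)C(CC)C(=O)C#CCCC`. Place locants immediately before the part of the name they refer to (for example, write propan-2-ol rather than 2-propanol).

4-ethyl-3-methyldec-6-yn-5-one

The longest carbon chain that includes the carbonyl and the multiple bond has 10 carbons, so the parent hydride is decane.
The principal characteristic group is a ketone (C=O on an internal carbon), named with the suffix -one.
The chain contains a C≡C triple bond, so the unsaturation ending is -yne.
Number the chain so that numbering from this end puts the carbonyl group at C-5 rather than C-6.
With this numbering: the carbonyl at C-5; the triple bond between C-6 and C-7; an ethyl group at C-4; a methyl group at C-3.
Prefixes are listed alphabetically: ethyl, methyl.
Assembling the pieces gives 4-ethyl-3-methyldec-6-yn-5-one.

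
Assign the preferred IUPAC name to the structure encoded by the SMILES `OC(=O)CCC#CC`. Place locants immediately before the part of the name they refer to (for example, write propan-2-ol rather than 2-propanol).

The longest carbon chain that includes the –COOH group and the multiple bond has 6 carbons, so the parent hydride is hexane.
A carboxylic acid (terminal –COOH) is the principal characteristic group, giving the suffix -oic acid.
There is one C≡C triple bond, indicated by the ending -yne.
Choose the numbering such that the carboxylic acid carbon is C-1 by definition.
That gives the triple bond between C-4 and C-5.
The name is hex-4-ynoic acid.

hex-4-ynoic acid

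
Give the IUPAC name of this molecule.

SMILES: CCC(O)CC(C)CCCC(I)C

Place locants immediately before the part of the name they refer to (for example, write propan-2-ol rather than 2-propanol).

The longest chain bearing the –OH group is 10 carbons long (decane).
The highest-priority functional group is an alcohol (–OH), so the name ends in -ol.
The numbering direction is chosen so that numbering from this end puts the hydroxyl group at C-3 rather than C-8.
With this numbering: the hydroxyl at C-3; an iodo group at C-9; a methyl group at C-5.
The substituents are ordered alphabetically, ignoring any di-/tri- multipliers.
The name is 9-iodo-5-methyldecan-3-ol.

9-iodo-5-methyldecan-3-ol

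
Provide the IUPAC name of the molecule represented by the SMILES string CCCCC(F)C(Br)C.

The parent chain contains 7 carbons (heptane).
The numbering direction is chosen so that the substituent locant set {2,3} is lower than {5,6} at the first point of difference.
With this numbering: a bromo group at C-2; a fluoro group at C-3.
Substituent prefixes are cited in alphabetical order (multiplying prefixes like di-/tri- are ignored for ordering).
Putting it together: 2-bromo-3-fluoroheptane.

2-bromo-3-fluoroheptane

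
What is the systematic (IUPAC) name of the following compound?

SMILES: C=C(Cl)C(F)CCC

2-chloro-3-fluorohex-1-ene

The longest carbon chain that includes the multiple bond has 6 carbons, so the parent hydride is hexane.
There is one C=C double bond, indicated by the ending -ene.
The numbering direction is chosen so that numbering from this end puts the double bond at C-1 rather than C-5.
With this numbering: the double bond between C-1 and C-2; a chloro group at C-2; a fluoro group at C-3.
The substituents are ordered alphabetically, ignoring any di-/tri- multipliers.
Assembling the pieces gives 2-chloro-3-fluorohex-1-ene.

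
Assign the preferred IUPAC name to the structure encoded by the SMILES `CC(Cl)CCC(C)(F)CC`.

2-chloro-5-fluoro-5-methylheptane

The longest carbon chain is 7 atoms: the parent is heptane.
Number the chain so that the substituent locant set {2,5,5} is lower than {3,3,6} at the first point of difference.
That gives a chloro group at C-2; a fluoro group at C-5; a methyl group at C-5.
Substituent prefixes are cited in alphabetical order (multiplying prefixes like di-/tri- are ignored for ordering).
Assembling the pieces gives 2-chloro-5-fluoro-5-methylheptane.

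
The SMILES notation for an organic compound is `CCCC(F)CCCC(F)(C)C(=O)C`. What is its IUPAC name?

3,7-difluoro-3-methyldecan-2-one

The longest carbon chain that includes the carbonyl has 10 carbons, so the parent hydride is decane.
The principal characteristic group is a ketone (C=O on an internal carbon), named with the suffix -one.
Number the chain so that numbering from this end puts the carbonyl group at C-2 rather than C-9.
This places the carbonyl at C-2; fluoro groups at C-3 and C-7; a methyl group at C-3.
The substituents are ordered alphabetically, ignoring any di-/tri- multipliers.
The name is 3,7-difluoro-3-methyldecan-2-one.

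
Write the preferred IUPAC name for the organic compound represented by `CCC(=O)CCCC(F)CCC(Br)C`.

10-bromo-7-fluoroundecan-3-one

The longest chain bearing the carbonyl is 11 carbons long (undecane).
The principal characteristic group is a ketone (C=O on an internal carbon), named with the suffix -one.
The numbering direction is chosen so that numbering from this end puts the carbonyl group at C-3 rather than C-9.
This places the carbonyl at C-3; a bromo group at C-10; a fluoro group at C-7.
The substituents are ordered alphabetically, ignoring any di-/tri- multipliers.
Putting it together: 10-bromo-7-fluoroundecan-3-one.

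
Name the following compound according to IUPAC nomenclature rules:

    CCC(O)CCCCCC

nonan-3-ol

The longest chain bearing the –OH group is 9 carbons long (nonane).
The principal characteristic group is an alcohol (–OH), named with the suffix -ol.
Choose the numbering such that numbering from this end puts the hydroxyl group at C-3 rather than C-7.
This places the hydroxyl at C-3.
The name is nonan-3-ol.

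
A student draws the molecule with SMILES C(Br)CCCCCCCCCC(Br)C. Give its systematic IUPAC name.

The longest carbon chain is 12 atoms: the parent is dodecane.
Number the chain so that the substituent locant set {1,11} is lower than {2,12} at the first point of difference.
That gives bromo groups at C-1 and C-11.
Assembling the pieces gives 1,11-dibromododecane.

1,11-dibromododecane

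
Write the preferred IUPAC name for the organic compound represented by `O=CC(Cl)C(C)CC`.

The longest carbon chain that includes the –CHO group has 5 carbons, so the parent hydride is pentane.
An aldehyde (terminal –CHO) is the principal characteristic group, giving the suffix -al.
The numbering direction is chosen so that the aldehyde carbon is C-1 by definition.
With this numbering: a chloro group at C-2; a methyl group at C-3.
Substituent prefixes are cited in alphabetical order (multiplying prefixes like di-/tri- are ignored for ordering).
Assembling the pieces gives 2-chloro-3-methylpentanal.

2-chloro-3-methylpentanal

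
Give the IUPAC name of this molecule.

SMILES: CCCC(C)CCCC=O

5-methyloctanal

The longest chain bearing the –CHO group is 8 carbons long (octane).
The principal characteristic group is an aldehyde (terminal –CHO), named with the suffix -al.
Number the chain so that the aldehyde carbon is C-1 by definition.
This places a methyl group at C-5.
The name is 5-methyloctanal.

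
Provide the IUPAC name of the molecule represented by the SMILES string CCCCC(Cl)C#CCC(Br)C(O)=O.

2-bromo-6-chlorodec-4-ynoic acid

Counting along the main chain through the –COOH group and the multiple bond gives 10 carbons: the parent is decane.
The principal characteristic group is a carboxylic acid (terminal –COOH), named with the suffix -oic acid.
The chain contains a C≡C triple bond, so the unsaturation ending is -yne.
Number the chain so that the carboxylic acid carbon is C-1 by definition.
That gives the triple bond between C-4 and C-5; a bromo group at C-2; a chloro group at C-6.
Prefixes are listed alphabetically: bromo, chloro.
Putting it together: 2-bromo-6-chlorodec-4-ynoic acid.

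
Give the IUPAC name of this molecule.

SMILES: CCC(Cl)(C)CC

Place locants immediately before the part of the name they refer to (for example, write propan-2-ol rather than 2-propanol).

3-chloro-3-methylpentane

The parent chain contains 5 carbons (pentane).
Numbering from either end gives identical locants here.
That gives a chloro group at C-3; a methyl group at C-3.
Prefixes are listed alphabetically: chloro, methyl.
The name is 3-chloro-3-methylpentane.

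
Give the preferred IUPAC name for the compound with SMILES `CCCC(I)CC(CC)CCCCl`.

1-chloro-4-ethyl-6-iodononane

The longest carbon chain is 9 atoms: the parent is nonane.
The numbering direction is chosen so that the substituent locant set {1,4,6} is lower than {4,6,9} at the first point of difference.
That gives a chloro group at C-1; an ethyl group at C-4; an iodo group at C-6.
Prefixes are listed alphabetically: chloro, ethyl, iodo.
The name is 1-chloro-4-ethyl-6-iodononane.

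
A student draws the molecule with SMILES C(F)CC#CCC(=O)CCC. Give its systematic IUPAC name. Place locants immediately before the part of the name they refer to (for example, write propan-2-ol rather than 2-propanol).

The longest carbon chain that includes the carbonyl and the multiple bond has 9 carbons, so the parent hydride is nonane.
The highest-priority functional group is a ketone (C=O on an internal carbon), so the name ends in -one.
A C≡C triple bond in the chain gives the infix -yne-.
Choose the numbering such that numbering from this end puts the carbonyl group at C-4 rather than C-6.
That gives the carbonyl at C-4; the triple bond between C-6 and C-7; a fluoro group at C-9.
Putting it together: 9-fluoronon-6-yn-4-one.

9-fluoronon-6-yn-4-one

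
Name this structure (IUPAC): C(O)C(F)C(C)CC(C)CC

The longest carbon chain that includes the –OH group has 7 carbons, so the parent hydride is heptane.
The principal characteristic group is an alcohol (–OH), named with the suffix -ol.
Number the chain so that numbering from this end puts the hydroxyl group at C-1 rather than C-7.
That gives the hydroxyl at C-1; a fluoro group at C-2; methyl groups at C-3 and C-5.
Substituent prefixes are cited in alphabetical order (multiplying prefixes like di-/tri- are ignored for ordering).
Putting it together: 2-fluoro-3,5-dimethylheptan-1-ol.

2-fluoro-3,5-dimethylheptan-1-ol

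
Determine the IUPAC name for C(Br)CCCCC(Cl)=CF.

7-bromo-2-chloro-1-fluorohept-1-ene

Counting along the main chain through the multiple bond gives 7 carbons: the parent is heptane.
A C=C double bond in the chain gives the infix -ene-.
Number the chain so that numbering from this end puts the double bond at C-1 rather than C-6.
This places the double bond between C-1 and C-2; a bromo group at C-7; a chloro group at C-2; a fluoro group at C-1.
Substituent prefixes are cited in alphabetical order (multiplying prefixes like di-/tri- are ignored for ordering).
The name is 7-bromo-2-chloro-1-fluorohept-1-ene.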